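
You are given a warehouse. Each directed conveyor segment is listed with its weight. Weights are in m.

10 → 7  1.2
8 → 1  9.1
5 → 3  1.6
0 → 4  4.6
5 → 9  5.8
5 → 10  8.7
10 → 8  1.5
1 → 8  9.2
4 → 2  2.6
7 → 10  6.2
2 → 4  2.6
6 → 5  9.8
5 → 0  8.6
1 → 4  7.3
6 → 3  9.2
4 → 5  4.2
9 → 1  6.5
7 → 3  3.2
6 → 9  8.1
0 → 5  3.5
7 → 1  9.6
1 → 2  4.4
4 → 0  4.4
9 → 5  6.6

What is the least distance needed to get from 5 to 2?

15.8 m

Settle nodes by increasing distance from 5:
5: 0
3: 1.6  (via 5)
9: 5.8  (via 5)
0: 8.6  (via 5)
10: 8.7  (via 5)
7: 9.9  (via 10)
8: 10.2  (via 10)
1: 12.3  (via 9)
4: 13.2  (via 0)
2: 15.8  (via 4)
Shortest route: 5–0–4–2 = 15.8 m.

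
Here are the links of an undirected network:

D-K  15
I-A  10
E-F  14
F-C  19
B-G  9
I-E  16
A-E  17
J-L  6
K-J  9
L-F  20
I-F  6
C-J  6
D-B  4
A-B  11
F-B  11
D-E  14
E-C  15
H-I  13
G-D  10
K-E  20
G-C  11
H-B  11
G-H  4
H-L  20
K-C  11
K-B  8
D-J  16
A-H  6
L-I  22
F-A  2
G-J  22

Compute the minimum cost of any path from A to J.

Running Dijkstra from A:
A: 0
F: 2  (via A)
H: 6  (via A)
I: 8  (via F)
G: 10  (via H)
B: 11  (via A)
D: 15  (via B)
E: 16  (via F)
K: 19  (via B)
C: 21  (via F)
L: 22  (via F)
J: 27  (via C)
Shortest route: A–F–C–J = 27.

27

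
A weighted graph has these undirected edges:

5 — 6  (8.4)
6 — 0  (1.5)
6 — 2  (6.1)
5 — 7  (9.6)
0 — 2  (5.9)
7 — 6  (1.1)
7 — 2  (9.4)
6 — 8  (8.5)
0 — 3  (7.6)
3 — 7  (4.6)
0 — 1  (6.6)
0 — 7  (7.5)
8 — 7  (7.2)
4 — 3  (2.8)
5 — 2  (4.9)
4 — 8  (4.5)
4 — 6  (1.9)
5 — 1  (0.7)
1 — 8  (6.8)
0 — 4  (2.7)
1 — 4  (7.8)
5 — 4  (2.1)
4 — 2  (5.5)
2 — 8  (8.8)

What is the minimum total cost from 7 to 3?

Shortest distances from 7:
7: 0
6: 1.1  (via 7)
0: 2.6  (via 6)
4: 3  (via 6)
3: 4.6  (via 7)
Shortest route: 7–3 = 4.6.

4.6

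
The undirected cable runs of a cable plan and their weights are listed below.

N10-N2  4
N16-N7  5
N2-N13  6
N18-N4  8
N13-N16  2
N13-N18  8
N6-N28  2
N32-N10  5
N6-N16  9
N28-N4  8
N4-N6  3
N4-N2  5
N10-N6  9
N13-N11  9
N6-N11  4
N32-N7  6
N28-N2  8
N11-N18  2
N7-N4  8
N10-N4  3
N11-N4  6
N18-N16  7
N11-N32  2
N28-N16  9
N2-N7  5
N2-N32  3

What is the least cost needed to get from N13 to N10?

10

Enumerating some paths:
N13 → N2 → N10: 6+4 = 10
N13 → N2 → N4 → N10: 6+5+3 = 14
N13 → N11 → N32 → N10: 9+2+5 = 16
N13 → N2 → N32 → N10: 6+3+5 = 14
The minimum is 10 via N13 → N2 → N10.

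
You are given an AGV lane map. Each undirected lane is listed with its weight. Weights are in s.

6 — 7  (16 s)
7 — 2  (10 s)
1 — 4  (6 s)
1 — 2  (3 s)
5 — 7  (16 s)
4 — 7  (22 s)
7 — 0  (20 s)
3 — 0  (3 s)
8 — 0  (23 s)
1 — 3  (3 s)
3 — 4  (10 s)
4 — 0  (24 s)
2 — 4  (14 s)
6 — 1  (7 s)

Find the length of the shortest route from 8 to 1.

Candidate routes:
8–0–3–4–1: 23+3+10+6 = 42
8–0–3–1: 23+3+3 = 29
The minimum is 29 s via 8–0–3–1.

29 s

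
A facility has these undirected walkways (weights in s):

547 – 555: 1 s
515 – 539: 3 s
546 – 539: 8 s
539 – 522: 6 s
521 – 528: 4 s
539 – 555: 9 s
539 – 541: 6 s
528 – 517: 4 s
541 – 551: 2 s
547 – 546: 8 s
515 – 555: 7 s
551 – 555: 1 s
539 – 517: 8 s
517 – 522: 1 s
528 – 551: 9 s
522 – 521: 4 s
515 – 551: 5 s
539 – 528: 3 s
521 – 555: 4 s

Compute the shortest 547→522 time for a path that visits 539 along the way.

16 s

Best 547 to 539: 547 → 555 → 539 costing 10
Shortest 539→522: 539 → 522 = 6
Total via 539: 10 + 6 = 16 s.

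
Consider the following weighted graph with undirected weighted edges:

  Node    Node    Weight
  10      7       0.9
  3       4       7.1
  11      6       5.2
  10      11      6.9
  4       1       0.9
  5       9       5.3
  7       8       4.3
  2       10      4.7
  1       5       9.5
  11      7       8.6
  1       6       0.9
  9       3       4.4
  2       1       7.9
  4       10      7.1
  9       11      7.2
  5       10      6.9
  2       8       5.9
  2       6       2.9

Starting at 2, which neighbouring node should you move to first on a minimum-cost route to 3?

6

Candidate routes:
2 - 6 - 1 - 4 - 3: 2.9+0.9+0.9+7.1 = 11.8
2 - 6 - 11 - 9 - 3: 2.9+5.2+7.2+4.4 = 19.7
2 - 10 - 4 - 3: 4.7+7.1+7.1 = 18.9
2 - 1 - 4 - 3: 7.9+0.9+7.1 = 15.9
Cheapest is 2 - 6 - 1 - 4 - 3 at 11.8.
So from 2 the first move is to 6.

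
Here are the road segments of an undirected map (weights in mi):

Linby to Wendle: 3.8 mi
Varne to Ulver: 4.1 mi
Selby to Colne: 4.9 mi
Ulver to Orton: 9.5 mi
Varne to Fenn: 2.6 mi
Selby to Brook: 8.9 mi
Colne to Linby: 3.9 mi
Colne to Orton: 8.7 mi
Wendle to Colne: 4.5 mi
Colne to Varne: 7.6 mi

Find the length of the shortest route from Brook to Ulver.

Enumerating some paths:
Brook - Selby - Colne - Varne - Ulver: 8.9+4.9+7.6+4.1 = 25.5
Brook - Selby - Colne - Orton - Ulver: 8.9+4.9+8.7+9.5 = 32
The minimum is 25.5 mi via Brook - Selby - Colne - Varne - Ulver.

25.5 mi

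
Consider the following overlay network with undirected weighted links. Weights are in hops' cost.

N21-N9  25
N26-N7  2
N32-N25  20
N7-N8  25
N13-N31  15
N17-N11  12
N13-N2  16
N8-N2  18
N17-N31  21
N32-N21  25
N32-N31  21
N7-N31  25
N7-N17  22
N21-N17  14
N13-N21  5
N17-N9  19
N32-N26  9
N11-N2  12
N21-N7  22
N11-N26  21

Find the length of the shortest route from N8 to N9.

Candidate routes:
N8 → N7 → N17 → N9: 25+22+19 = 66
N8 → N2 → N13 → N21 → N9: 18+16+5+25 = 64
N8 → N2 → N13 → N21 → N17 → N9: 18+16+5+14+19 = 72
N8 → N2 → N11 → N17 → N9: 18+12+12+19 = 61
The minimum is 61 hops' cost via N8 → N2 → N11 → N17 → N9.

61 hops' cost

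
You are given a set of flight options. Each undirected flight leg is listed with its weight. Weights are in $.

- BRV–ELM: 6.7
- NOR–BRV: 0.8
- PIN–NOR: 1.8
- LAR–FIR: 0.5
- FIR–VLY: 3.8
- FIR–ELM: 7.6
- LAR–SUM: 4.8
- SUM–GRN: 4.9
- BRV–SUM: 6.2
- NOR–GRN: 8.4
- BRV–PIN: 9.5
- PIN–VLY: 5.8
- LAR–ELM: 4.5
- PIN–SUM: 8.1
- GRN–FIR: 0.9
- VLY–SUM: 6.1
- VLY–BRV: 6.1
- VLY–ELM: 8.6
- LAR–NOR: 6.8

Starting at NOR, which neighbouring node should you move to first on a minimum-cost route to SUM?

Enumerating some paths:
NOR–BRV–SUM: 0.8+6.2 = 7
NOR–PIN–SUM: 1.8+8.1 = 9.9
The minimum is $7 via NOR–BRV–SUM.
So from NOR the first move is to BRV.

BRV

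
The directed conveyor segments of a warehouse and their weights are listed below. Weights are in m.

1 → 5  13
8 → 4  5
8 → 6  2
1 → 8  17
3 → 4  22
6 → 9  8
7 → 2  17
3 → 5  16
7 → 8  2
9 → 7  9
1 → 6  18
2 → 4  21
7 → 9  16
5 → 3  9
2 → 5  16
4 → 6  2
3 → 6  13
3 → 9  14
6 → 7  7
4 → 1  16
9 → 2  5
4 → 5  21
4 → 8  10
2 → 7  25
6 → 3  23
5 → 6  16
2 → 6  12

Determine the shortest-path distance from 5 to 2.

28 m

Compare a few routes:
5–6–7–2: 16+7+17 = 40
5–3–6–9–2: 9+13+8+5 = 35
5–6–9–2: 16+8+5 = 29
5–3–9–2: 9+14+5 = 28
The minimum is 28 m via 5–3–9–2.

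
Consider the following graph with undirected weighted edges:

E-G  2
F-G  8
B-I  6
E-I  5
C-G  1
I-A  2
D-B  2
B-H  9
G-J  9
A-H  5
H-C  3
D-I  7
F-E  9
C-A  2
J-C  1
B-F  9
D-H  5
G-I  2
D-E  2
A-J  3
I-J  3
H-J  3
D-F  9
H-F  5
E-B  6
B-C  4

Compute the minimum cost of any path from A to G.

3

Shortest distances from A:
A: 0
C: 2  (via A)
I: 2  (via A)
G: 3  (via C)
Shortest route: A → C → G = 3.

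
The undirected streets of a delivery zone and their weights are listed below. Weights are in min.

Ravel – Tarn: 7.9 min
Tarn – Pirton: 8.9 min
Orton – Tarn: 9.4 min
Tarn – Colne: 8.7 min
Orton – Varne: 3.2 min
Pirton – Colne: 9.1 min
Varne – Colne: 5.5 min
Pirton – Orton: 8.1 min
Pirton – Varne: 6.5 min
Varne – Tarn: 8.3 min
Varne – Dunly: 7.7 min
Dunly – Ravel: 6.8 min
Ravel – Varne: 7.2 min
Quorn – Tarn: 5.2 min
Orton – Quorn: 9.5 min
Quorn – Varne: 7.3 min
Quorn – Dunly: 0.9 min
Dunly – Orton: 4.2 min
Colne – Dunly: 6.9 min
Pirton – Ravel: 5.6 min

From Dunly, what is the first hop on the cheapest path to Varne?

Orton

Candidate routes:
Dunly - Varne: 7.7 = 7.7
Dunly - Orton - Varne: 4.2+3.2 = 7.4
Cheapest is Dunly - Orton - Varne at 7.4 min.
So from Dunly the first move is to Orton.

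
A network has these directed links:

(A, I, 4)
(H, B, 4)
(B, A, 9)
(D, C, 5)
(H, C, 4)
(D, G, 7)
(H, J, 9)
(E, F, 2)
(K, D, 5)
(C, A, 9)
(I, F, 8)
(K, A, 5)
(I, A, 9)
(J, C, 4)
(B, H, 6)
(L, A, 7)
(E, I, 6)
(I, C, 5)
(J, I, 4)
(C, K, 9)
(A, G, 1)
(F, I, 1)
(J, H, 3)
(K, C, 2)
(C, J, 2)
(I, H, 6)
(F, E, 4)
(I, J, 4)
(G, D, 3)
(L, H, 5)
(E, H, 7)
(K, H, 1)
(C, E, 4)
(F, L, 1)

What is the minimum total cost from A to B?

14

Shortest distances from A:
A: 0
G: 1  (via A)
D: 4  (via G)
I: 4  (via A)
J: 8  (via I)
C: 9  (via D)
H: 10  (via I)
F: 12  (via I)
E: 13  (via C)
L: 13  (via F)
B: 14  (via H)
Shortest route: A–I–H–B = 14.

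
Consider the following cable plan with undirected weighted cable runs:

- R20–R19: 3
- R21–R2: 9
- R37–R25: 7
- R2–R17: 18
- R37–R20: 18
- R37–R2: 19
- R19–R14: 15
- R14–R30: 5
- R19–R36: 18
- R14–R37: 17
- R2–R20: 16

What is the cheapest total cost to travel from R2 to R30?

Compare a few routes:
R2 - R20 - R19 - R14 - R30: 16+3+15+5 = 39
R2 - R37 - R14 - R30: 19+17+5 = 41
The minimum is 39 via R2 - R20 - R19 - R14 - R30.

39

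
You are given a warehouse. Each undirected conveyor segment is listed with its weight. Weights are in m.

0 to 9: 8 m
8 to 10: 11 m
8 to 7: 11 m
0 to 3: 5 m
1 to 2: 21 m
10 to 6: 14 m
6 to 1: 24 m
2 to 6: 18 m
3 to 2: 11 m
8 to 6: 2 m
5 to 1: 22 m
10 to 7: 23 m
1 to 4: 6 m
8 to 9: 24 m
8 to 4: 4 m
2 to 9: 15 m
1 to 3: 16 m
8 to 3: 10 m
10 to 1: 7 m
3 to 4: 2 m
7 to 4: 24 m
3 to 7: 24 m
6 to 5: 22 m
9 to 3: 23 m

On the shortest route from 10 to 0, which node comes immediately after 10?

1

Compare a few routes:
10–8–4–3–0: 11+4+2+5 = 22
10–6–8–4–3–0: 14+2+4+2+5 = 27
10–1–4–3–0: 7+6+2+5 = 20
10–8–3–0: 11+10+5 = 26
Cheapest is 10–1–4–3–0 at 20 m.
So from 10 the first move is to 1.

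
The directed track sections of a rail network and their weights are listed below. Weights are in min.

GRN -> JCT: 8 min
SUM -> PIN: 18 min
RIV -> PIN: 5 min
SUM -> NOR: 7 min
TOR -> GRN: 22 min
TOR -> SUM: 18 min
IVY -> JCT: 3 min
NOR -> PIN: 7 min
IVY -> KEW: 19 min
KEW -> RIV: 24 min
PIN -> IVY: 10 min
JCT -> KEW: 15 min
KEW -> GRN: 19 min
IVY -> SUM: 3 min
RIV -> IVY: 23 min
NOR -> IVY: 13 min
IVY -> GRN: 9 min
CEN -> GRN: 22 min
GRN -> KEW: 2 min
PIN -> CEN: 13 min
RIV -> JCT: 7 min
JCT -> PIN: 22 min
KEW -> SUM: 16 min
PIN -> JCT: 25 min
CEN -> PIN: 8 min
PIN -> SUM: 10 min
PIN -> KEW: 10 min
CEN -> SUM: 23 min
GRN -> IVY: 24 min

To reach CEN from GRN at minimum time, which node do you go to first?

Enumerating some paths:
GRN–KEW–SUM–PIN–CEN: 2+16+18+13 = 49
GRN–JCT–PIN–CEN: 8+22+13 = 43
GRN–KEW–SUM–NOR–PIN–CEN: 2+16+7+7+13 = 45
GRN–KEW–RIV–PIN–CEN: 2+24+5+13 = 44
Cheapest is GRN–JCT–PIN–CEN at 43 min.
So from GRN the first move is to JCT.

JCT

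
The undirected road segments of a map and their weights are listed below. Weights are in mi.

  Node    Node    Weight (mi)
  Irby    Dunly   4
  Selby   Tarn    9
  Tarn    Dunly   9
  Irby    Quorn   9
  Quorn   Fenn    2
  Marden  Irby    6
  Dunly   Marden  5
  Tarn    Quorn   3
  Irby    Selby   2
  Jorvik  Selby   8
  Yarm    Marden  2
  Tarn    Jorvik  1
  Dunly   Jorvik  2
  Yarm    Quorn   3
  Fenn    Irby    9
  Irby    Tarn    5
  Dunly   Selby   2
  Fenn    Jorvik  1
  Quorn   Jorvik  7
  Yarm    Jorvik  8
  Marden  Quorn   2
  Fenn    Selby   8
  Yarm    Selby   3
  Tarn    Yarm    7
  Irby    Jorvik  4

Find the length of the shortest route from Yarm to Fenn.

5 mi

Settle nodes by increasing distance from Yarm:
Yarm: 0
Marden: 2  (via Yarm)
Selby: 3  (via Yarm)
Quorn: 3  (via Yarm)
Dunly: 5  (via Selby)
Irby: 5  (via Selby)
Fenn: 5  (via Quorn)
Shortest route: Yarm–Quorn–Fenn = 5 mi.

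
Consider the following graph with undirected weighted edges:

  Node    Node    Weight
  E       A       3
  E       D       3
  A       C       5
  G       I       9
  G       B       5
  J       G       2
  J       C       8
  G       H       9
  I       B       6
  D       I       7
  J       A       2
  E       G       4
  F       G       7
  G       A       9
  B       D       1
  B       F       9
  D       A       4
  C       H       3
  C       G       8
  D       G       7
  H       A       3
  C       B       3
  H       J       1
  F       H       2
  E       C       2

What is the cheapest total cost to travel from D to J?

6

Enumerating some paths:
D - A - J: 4+2 = 6
D - B - G - J: 1+5+2 = 8
Cheapest is D - A - J at 6.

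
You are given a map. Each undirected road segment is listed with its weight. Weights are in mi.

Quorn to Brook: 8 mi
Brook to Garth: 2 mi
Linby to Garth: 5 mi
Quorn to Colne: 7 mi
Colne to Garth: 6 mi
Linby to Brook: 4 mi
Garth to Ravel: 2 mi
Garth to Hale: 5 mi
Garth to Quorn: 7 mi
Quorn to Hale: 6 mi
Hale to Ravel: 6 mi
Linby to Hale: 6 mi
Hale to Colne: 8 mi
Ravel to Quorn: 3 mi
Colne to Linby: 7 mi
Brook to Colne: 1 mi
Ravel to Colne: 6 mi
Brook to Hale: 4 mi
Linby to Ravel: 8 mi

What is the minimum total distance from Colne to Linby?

Shortest distances from Colne:
Colne: 0
Brook: 1  (via Colne)
Garth: 3  (via Brook)
Ravel: 5  (via Garth)
Hale: 5  (via Brook)
Linby: 5  (via Brook)
Shortest route: Colne → Brook → Linby = 5 mi.

5 mi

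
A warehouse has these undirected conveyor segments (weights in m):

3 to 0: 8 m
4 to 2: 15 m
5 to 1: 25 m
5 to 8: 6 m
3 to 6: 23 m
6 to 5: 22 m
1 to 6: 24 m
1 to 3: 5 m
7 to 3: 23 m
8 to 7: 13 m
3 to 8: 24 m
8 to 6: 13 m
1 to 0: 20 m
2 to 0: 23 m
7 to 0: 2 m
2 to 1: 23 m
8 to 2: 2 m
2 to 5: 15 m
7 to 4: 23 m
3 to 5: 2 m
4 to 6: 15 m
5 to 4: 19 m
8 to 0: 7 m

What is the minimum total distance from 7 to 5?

Settle nodes by increasing distance from 7:
7: 0
0: 2  (via 7)
8: 9  (via 0)
3: 10  (via 0)
2: 11  (via 8)
5: 12  (via 3)
Shortest route: 7–0–3–5 = 12 m.

12 m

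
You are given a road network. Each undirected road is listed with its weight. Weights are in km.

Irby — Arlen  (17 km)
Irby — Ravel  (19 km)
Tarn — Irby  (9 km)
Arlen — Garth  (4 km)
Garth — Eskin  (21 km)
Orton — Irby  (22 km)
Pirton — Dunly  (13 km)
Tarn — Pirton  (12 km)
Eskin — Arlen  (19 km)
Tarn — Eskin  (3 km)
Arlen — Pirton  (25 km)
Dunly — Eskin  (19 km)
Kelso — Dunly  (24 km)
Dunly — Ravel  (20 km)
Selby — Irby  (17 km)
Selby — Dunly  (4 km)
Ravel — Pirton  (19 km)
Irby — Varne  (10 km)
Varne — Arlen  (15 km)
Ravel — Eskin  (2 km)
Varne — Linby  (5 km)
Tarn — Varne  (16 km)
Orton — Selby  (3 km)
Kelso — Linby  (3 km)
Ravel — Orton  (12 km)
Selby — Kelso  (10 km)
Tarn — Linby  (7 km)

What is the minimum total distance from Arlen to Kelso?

Running Dijkstra from Arlen:
Arlen: 0
Garth: 4  (via Arlen)
Varne: 15  (via Arlen)
Irby: 17  (via Arlen)
Eskin: 19  (via Arlen)
Linby: 20  (via Varne)
Ravel: 21  (via Eskin)
Tarn: 22  (via Eskin)
Kelso: 23  (via Linby)
Shortest route: Arlen → Varne → Linby → Kelso = 23 km.

23 km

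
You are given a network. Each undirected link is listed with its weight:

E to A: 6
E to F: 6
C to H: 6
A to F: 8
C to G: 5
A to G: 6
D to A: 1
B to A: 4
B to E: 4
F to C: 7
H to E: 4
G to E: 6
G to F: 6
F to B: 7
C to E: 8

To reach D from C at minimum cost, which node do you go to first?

G

Candidate routes:
C–G–A–D: 5+6+1 = 12
C–E–A–D: 8+6+1 = 15
C–F–A–D: 7+8+1 = 16
The minimum is 12 via C–G–A–D.
So from C the first move is to G.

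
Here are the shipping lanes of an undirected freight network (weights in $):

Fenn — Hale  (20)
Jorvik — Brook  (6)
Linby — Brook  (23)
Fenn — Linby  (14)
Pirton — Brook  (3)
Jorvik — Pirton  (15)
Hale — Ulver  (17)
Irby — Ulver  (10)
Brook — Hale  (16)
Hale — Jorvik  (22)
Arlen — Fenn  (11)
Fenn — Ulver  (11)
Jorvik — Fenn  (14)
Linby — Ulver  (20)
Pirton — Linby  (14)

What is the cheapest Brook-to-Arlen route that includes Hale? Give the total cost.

Shortest Brook→Hale: Brook–Hale = 16
Best Hale to Arlen: Hale–Fenn–Arlen costing 31
Total via Hale: 16 + 31 = $47.

$47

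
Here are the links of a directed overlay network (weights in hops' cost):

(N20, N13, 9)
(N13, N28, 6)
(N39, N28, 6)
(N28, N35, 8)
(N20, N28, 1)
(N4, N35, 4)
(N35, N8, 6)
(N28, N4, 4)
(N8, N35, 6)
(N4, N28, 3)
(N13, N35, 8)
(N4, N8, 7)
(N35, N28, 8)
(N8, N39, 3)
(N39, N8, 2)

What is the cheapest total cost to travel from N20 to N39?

Settle nodes by increasing distance from N20:
N20: 0
N28: 1  (via N20)
N4: 5  (via N28)
N35: 9  (via N28)
N13: 9  (via N20)
N8: 12  (via N4)
N39: 15  (via N8)
Shortest route: N20–N28–N4–N8–N39 = 15 hops' cost.

15 hops' cost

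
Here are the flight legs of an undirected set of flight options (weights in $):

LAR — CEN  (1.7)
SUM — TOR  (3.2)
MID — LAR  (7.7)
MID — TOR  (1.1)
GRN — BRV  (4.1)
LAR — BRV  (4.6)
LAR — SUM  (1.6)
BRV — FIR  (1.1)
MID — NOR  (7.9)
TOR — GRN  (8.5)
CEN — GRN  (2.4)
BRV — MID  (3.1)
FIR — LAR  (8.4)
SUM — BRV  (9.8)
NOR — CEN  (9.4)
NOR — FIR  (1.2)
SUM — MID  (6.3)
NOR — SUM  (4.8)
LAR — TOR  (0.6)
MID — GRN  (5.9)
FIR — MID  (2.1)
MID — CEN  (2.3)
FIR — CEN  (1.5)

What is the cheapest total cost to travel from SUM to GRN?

Compare a few routes:
SUM → LAR → CEN → GRN: 1.6+1.7+2.4 = 5.7
SUM → TOR → LAR → CEN → GRN: 3.2+0.6+1.7+2.4 = 7.9
SUM → LAR → TOR → MID → CEN → GRN: 1.6+0.6+1.1+2.3+2.4 = 8
Cheapest is SUM → LAR → CEN → GRN at $5.7.

$5.7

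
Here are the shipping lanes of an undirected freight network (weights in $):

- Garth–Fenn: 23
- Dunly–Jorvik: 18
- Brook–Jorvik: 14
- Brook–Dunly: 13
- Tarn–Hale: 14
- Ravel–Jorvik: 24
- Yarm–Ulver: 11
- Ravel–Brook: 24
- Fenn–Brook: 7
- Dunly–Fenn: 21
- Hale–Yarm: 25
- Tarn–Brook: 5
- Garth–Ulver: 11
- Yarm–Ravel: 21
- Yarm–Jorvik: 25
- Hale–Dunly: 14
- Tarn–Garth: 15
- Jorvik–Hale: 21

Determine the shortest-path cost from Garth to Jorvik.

Compare a few routes:
Garth → Fenn → Brook → Jorvik: 23+7+14 = 44
Garth → Ulver → Yarm → Jorvik: 11+11+25 = 47
Garth → Tarn → Hale → Jorvik: 15+14+21 = 50
Garth → Tarn → Brook → Jorvik: 15+5+14 = 34
The minimum is $34 via Garth → Tarn → Brook → Jorvik.

$34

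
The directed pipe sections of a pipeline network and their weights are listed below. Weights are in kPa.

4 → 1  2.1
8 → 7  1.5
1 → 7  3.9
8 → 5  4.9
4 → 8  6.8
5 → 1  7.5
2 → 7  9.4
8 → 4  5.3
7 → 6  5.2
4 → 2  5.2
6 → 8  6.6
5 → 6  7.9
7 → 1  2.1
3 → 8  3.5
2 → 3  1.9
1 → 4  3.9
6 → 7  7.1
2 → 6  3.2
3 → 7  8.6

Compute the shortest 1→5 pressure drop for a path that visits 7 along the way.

Shortest 1→7: 1–7 = 3.9
Best 7 to 5: 7–6–8–5 costing 16.7
Total via 7: 3.9 + 16.7 = 20.6 kPa.

20.6 kPa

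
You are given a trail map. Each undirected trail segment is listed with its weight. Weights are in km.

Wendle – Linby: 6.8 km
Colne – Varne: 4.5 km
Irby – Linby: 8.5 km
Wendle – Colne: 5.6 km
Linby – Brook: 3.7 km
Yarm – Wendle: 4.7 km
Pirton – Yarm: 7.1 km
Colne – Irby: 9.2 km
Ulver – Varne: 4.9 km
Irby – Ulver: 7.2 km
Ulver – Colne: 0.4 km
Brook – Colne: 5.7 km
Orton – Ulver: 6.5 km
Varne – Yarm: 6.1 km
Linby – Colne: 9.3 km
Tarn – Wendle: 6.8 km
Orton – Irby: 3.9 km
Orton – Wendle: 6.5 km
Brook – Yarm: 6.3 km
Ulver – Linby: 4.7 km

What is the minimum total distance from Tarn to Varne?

16.9 km

Compare a few routes:
Tarn - Wendle - Colne - Varne: 6.8+5.6+4.5 = 16.9
Tarn - Wendle - Yarm - Varne: 6.8+4.7+6.1 = 17.6
Cheapest is Tarn - Wendle - Colne - Varne at 16.9 km.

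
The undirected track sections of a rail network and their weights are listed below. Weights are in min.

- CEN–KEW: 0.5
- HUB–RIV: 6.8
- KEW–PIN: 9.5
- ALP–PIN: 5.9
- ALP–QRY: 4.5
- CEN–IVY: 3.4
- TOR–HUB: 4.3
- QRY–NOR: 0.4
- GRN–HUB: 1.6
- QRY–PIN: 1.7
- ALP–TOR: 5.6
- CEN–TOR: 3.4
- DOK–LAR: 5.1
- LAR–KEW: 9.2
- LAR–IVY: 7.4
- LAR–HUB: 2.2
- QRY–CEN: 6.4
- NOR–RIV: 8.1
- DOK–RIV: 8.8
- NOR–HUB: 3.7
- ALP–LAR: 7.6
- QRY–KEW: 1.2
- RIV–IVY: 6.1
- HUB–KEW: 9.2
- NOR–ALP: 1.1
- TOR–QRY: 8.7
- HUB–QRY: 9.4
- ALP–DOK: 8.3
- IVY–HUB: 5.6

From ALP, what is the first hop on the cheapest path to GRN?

Compare a few routes:
ALP–QRY–NOR–HUB–GRN: 4.5+0.4+3.7+1.6 = 10.2
ALP–NOR–HUB–GRN: 1.1+3.7+1.6 = 6.4
The minimum is 6.4 min via ALP–NOR–HUB–GRN.
So from ALP the first move is to NOR.

NOR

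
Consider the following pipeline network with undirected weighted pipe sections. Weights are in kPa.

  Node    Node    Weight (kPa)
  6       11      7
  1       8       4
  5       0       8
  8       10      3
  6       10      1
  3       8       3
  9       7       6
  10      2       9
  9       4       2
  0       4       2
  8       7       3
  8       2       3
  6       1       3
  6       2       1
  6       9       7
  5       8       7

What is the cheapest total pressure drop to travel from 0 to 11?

18 kPa

Candidate routes:
0 - 4 - 9 - 6 - 11: 2+2+7+7 = 18
0 - 5 - 8 - 2 - 6 - 11: 8+7+3+1+7 = 26
0 - 4 - 9 - 7 - 8 - 2 - 6 - 11: 2+2+6+3+3+1+7 = 24
0 - 4 - 9 - 7 - 8 - 10 - 6 - 11: 2+2+6+3+3+1+7 = 24
Cheapest is 0 - 4 - 9 - 6 - 11 at 18 kPa.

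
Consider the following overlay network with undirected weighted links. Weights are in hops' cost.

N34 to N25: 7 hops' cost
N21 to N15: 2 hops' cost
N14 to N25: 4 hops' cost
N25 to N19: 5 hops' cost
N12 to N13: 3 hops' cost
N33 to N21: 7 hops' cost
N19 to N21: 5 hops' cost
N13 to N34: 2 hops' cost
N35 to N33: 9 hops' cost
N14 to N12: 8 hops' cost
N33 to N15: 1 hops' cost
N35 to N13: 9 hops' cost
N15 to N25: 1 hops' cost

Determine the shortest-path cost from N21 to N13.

12 hops' cost

Running Dijkstra from N21:
N21: 0
N15: 2  (via N21)
N33: 3  (via N15)
N25: 3  (via N15)
N19: 5  (via N21)
N14: 7  (via N25)
N34: 10  (via N25)
N35: 12  (via N33)
N13: 12  (via N34)
Shortest route: N21–N15–N25–N34–N13 = 12 hops' cost.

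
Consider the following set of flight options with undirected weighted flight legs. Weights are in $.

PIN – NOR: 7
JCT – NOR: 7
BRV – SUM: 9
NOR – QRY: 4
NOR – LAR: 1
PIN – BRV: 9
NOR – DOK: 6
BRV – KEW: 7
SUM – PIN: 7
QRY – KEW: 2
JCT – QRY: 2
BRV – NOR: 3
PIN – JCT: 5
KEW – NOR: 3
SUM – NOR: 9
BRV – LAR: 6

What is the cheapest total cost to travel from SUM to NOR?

Shortest distances from SUM:
SUM: 0
PIN: 7  (via SUM)
NOR: 9  (via SUM)
Shortest route: SUM → NOR = $9.

$9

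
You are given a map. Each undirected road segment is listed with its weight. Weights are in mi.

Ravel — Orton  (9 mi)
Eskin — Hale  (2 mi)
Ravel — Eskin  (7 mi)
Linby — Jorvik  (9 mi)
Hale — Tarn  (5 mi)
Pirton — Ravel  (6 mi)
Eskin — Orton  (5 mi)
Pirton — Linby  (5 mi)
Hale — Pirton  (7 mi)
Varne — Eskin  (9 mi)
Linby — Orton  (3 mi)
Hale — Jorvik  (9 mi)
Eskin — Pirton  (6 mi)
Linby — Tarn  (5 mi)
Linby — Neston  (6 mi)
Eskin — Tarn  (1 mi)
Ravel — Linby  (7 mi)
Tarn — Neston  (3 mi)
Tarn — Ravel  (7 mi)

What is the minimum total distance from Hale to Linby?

8 mi

Enumerating some paths:
Hale–Eskin–Tarn–Linby: 2+1+5 = 8
Hale–Eskin–Orton–Linby: 2+5+3 = 10
Hale–Tarn–Linby: 5+5 = 10
The minimum is 8 mi via Hale–Eskin–Tarn–Linby.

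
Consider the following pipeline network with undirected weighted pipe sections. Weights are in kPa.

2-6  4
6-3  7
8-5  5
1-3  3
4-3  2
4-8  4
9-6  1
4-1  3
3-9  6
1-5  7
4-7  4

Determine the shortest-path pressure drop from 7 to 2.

Shortest distances from 7:
7: 0
4: 4  (via 7)
3: 6  (via 4)
1: 7  (via 4)
8: 8  (via 4)
9: 12  (via 3)
5: 13  (via 8)
6: 13  (via 3)
2: 17  (via 6)
Shortest route: 7 → 4 → 3 → 6 → 2 = 17 kPa.

17 kPa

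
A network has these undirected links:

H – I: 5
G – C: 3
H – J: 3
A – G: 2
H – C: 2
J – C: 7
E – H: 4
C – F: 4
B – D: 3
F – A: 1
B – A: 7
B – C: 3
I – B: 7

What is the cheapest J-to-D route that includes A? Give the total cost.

Shortest J→A: J–H–C–G–A = 10
Best A to D: A–B–D costing 10
Total via A: 10 + 10 = 20.

20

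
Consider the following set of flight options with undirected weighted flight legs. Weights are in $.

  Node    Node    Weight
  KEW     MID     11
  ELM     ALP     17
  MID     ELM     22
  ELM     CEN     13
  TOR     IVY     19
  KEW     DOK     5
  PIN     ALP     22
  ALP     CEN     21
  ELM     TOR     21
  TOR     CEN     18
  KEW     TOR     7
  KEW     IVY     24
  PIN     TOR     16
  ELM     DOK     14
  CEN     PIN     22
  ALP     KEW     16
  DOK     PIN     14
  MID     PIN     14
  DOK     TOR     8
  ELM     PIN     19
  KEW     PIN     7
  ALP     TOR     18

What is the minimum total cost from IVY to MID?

Settle nodes by increasing distance from IVY:
IVY: 0
TOR: 19  (via IVY)
KEW: 24  (via IVY)
DOK: 27  (via TOR)
PIN: 31  (via KEW)
MID: 35  (via KEW)
Shortest route: IVY–KEW–MID = $35.

$35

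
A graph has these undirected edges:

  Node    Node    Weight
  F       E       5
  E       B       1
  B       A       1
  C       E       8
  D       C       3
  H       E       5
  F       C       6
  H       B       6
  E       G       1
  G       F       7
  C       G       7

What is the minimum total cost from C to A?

Running Dijkstra from C:
C: 0
D: 3  (via C)
F: 6  (via C)
G: 7  (via C)
E: 8  (via C)
B: 9  (via E)
A: 10  (via B)
Shortest route: C–E–B–A = 10.

10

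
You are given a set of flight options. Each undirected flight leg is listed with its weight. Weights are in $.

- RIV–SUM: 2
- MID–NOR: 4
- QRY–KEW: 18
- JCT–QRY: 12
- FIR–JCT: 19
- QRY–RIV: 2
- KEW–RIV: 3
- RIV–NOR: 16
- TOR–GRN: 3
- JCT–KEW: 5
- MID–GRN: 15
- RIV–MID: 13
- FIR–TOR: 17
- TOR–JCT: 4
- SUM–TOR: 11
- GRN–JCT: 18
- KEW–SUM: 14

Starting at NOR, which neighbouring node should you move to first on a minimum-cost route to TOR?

Candidate routes:
NOR–RIV–SUM–TOR: 16+2+11 = 29
NOR–MID–GRN–TOR: 4+15+3 = 22
NOR–RIV–KEW–JCT–TOR: 16+3+5+4 = 28
The minimum is $22 via NOR–MID–GRN–TOR.
So from NOR the first move is to MID.

MID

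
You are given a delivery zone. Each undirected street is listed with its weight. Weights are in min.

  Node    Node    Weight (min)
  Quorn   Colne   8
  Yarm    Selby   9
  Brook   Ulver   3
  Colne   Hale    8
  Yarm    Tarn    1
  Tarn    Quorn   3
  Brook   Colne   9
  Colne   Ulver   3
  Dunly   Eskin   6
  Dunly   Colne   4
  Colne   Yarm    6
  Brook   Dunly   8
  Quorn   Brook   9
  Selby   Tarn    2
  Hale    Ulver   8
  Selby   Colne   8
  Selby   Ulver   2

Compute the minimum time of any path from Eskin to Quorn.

18 min

Shortest distances from Eskin:
Eskin: 0
Dunly: 6  (via Eskin)
Colne: 10  (via Dunly)
Ulver: 13  (via Colne)
Brook: 14  (via Dunly)
Selby: 15  (via Ulver)
Yarm: 16  (via Colne)
Tarn: 17  (via Selby)
Hale: 18  (via Colne)
Quorn: 18  (via Colne)
Shortest route: Eskin → Dunly → Colne → Quorn = 18 min.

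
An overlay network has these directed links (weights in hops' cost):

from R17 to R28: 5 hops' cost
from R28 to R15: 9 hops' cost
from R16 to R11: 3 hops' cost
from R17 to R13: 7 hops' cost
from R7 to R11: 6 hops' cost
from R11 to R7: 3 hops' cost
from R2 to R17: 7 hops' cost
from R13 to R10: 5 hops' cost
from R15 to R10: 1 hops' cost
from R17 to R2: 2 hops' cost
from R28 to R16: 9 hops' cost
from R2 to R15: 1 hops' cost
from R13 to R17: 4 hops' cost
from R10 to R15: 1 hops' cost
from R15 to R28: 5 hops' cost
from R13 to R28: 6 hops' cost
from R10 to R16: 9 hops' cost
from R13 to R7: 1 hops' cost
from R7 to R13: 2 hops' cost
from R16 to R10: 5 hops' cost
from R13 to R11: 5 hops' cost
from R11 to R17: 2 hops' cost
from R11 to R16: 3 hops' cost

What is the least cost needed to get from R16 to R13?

8 hops' cost

Candidate routes:
R16 → R11 → R7 → R13: 3+3+2 = 8
R16 → R11 → R17 → R13: 3+2+7 = 12
Cheapest is R16 → R11 → R7 → R13 at 8 hops' cost.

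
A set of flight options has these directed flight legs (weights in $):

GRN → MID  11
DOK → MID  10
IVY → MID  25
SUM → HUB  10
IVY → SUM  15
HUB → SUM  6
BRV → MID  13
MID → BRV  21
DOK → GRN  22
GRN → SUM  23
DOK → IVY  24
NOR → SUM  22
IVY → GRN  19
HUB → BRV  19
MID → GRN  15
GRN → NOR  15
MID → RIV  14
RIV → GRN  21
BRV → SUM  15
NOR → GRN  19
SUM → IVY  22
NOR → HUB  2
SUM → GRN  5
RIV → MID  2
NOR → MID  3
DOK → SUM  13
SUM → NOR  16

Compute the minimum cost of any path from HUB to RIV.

$36

Enumerating some paths:
HUB–SUM–GRN–MID–RIV: 6+5+11+14 = 36
HUB–SUM–NOR–MID–RIV: 6+16+3+14 = 39
Cheapest is HUB–SUM–GRN–MID–RIV at $36.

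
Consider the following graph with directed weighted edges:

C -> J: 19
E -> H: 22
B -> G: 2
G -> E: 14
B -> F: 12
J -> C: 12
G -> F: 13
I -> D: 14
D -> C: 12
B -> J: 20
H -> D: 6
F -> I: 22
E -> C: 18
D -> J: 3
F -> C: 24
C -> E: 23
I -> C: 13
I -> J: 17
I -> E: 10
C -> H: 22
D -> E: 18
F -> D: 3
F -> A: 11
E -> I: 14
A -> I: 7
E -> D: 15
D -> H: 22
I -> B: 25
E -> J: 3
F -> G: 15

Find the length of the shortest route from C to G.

64

Enumerating some paths:
C → H → D → E → I → B → G: 22+6+18+14+25+2 = 87
C → E → I → B → F → G: 23+14+25+12+15 = 89
C → E → I → B → G: 23+14+25+2 = 64
C → H → D → E → I → B → F → G: 22+6+18+14+25+12+15 = 112
The minimum is 64 via C → E → I → B → G.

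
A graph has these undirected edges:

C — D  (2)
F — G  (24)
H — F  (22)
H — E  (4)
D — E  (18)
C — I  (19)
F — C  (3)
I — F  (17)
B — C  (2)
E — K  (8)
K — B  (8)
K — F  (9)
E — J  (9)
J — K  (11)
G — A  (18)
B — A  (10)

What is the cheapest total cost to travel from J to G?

44

Settle nodes by increasing distance from J:
J: 0
E: 9  (via J)
K: 11  (via J)
H: 13  (via E)
B: 19  (via K)
F: 20  (via K)
C: 21  (via B)
D: 23  (via C)
A: 29  (via B)
I: 37  (via F)
G: 44  (via F)
Shortest route: J → K → F → G = 44.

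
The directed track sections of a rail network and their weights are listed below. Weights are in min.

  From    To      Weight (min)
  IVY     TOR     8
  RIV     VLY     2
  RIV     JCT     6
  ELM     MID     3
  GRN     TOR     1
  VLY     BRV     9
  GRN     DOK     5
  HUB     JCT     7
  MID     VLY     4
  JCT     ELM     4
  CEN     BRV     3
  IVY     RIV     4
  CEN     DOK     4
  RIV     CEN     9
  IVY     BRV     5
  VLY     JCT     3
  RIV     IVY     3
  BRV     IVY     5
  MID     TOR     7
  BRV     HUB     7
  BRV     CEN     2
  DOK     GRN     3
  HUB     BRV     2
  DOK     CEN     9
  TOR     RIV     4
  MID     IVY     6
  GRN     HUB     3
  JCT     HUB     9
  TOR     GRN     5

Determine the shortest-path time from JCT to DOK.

17 min

Running Dijkstra from JCT:
JCT: 0
ELM: 4  (via JCT)
MID: 7  (via ELM)
HUB: 9  (via JCT)
VLY: 11  (via MID)
BRV: 11  (via HUB)
IVY: 13  (via MID)
CEN: 13  (via BRV)
TOR: 14  (via MID)
RIV: 17  (via IVY)
DOK: 17  (via CEN)
Shortest route: JCT–HUB–BRV–CEN–DOK = 17 min.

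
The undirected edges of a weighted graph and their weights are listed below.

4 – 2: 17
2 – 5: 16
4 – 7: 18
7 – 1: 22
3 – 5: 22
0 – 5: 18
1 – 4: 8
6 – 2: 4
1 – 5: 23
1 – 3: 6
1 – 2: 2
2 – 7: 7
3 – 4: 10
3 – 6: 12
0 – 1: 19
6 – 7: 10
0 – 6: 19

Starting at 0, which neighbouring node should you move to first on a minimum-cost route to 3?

1

Compare a few routes:
0 → 6 → 3: 19+12 = 31
0 → 1 → 3: 19+6 = 25
Cheapest is 0 → 1 → 3 at 25.
So from 0 the first move is to 1.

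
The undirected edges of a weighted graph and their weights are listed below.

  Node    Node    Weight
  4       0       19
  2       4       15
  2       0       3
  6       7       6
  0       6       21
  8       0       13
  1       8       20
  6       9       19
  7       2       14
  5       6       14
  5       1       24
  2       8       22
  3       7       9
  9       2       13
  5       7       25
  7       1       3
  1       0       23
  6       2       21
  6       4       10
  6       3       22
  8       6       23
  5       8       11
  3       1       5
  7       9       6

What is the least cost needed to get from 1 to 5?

23

Enumerating some paths:
1 → 5: 24 = 24
1 → 7 → 6 → 5: 3+6+14 = 23
The minimum is 23 via 1 → 7 → 6 → 5.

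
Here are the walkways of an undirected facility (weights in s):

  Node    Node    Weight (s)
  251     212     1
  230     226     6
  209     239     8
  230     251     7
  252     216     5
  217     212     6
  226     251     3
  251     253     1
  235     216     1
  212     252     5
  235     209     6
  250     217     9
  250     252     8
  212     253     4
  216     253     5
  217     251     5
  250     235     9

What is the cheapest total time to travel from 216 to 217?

Candidate routes:
216–253–251–212–217: 5+1+1+6 = 13
216–253–251–217: 5+1+5 = 11
Cheapest is 216–253–251–217 at 11 s.

11 s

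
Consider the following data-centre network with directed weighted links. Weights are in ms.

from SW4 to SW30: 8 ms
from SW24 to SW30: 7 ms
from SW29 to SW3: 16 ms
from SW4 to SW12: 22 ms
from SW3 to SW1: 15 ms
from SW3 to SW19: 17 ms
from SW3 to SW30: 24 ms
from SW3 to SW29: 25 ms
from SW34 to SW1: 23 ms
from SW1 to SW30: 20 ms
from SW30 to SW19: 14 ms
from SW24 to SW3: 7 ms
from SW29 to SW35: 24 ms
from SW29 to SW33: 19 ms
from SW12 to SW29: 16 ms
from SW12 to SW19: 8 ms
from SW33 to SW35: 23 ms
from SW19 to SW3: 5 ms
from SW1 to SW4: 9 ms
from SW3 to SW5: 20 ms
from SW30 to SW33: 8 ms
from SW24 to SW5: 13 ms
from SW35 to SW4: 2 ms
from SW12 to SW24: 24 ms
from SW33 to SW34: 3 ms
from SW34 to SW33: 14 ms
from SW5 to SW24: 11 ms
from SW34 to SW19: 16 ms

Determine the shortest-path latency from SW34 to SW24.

52 ms

Candidate routes:
SW34–SW1–SW4–SW12–SW24: 23+9+22+24 = 78
SW34–SW19–SW3–SW5–SW24: 16+5+20+11 = 52
Cheapest is SW34–SW19–SW3–SW5–SW24 at 52 ms.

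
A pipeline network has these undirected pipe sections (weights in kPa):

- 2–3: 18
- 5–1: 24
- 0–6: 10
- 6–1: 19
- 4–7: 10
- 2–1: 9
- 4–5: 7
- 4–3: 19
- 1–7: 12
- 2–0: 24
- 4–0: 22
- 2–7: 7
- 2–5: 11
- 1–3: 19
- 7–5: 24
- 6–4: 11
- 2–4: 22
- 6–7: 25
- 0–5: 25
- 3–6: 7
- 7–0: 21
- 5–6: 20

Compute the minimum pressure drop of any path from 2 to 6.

Shortest distances from 2:
2: 0
7: 7  (via 2)
1: 9  (via 2)
5: 11  (via 2)
4: 17  (via 7)
3: 18  (via 2)
0: 24  (via 2)
6: 25  (via 3)
Shortest route: 2–3–6 = 25 kPa.

25 kPa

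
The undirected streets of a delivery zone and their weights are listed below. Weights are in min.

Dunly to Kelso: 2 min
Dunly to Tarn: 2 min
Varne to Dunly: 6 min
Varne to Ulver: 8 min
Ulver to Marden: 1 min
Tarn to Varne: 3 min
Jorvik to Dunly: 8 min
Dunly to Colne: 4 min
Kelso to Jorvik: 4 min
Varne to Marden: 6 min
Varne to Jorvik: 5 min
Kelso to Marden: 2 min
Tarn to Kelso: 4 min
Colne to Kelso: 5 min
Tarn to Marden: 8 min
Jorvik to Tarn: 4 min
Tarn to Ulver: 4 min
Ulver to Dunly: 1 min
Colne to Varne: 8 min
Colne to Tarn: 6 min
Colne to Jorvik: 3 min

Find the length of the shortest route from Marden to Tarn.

4 min

Settle nodes by increasing distance from Marden:
Marden: 0
Ulver: 1  (via Marden)
Dunly: 2  (via Ulver)
Kelso: 2  (via Marden)
Tarn: 4  (via Dunly)
Shortest route: Marden–Ulver–Dunly–Tarn = 4 min.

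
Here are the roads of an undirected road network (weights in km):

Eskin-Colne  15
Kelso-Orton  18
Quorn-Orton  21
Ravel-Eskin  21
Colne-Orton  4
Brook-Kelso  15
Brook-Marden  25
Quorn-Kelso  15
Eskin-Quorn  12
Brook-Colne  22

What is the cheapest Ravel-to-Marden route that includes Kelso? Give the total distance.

Best Ravel to Kelso: Ravel–Eskin–Quorn–Kelso costing 48
Best Kelso to Marden: Kelso–Brook–Marden costing 40
Total via Kelso: 48 + 40 = 88 km.

88 km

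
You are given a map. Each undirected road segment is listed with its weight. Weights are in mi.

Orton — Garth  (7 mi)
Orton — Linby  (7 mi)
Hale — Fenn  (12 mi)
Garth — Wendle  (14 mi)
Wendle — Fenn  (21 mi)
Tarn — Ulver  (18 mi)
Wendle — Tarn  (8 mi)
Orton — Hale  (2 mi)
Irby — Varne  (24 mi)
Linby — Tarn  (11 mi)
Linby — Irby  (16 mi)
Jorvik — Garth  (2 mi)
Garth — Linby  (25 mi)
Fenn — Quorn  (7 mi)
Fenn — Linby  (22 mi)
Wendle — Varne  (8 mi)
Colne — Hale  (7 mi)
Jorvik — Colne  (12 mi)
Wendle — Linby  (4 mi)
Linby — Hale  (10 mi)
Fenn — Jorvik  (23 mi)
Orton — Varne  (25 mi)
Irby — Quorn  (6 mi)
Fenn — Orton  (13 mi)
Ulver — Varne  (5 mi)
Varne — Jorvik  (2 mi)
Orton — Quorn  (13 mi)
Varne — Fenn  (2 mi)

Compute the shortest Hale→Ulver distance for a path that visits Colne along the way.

Best Hale to Colne: Hale–Colne costing 7
Shortest Colne→Ulver: Colne–Jorvik–Varne–Ulver = 19
Total via Colne: 7 + 19 = 26 mi.

26 mi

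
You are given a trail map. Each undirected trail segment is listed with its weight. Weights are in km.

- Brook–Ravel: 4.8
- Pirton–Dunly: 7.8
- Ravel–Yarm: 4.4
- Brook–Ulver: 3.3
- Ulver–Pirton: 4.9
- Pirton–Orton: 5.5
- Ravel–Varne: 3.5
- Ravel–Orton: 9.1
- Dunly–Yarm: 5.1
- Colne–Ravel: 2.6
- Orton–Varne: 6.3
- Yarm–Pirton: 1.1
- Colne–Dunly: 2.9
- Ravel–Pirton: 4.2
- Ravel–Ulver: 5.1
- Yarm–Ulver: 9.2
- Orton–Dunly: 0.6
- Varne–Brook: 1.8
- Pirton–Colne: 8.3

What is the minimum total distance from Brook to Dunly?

8.7 km

Compare a few routes:
Brook - Ulver - Ravel - Colne - Dunly: 3.3+5.1+2.6+2.9 = 13.9
Brook - Varne - Ravel - Colne - Dunly: 1.8+3.5+2.6+2.9 = 10.8
Brook - Ravel - Colne - Dunly: 4.8+2.6+2.9 = 10.3
Brook - Varne - Orton - Dunly: 1.8+6.3+0.6 = 8.7
Cheapest is Brook - Varne - Orton - Dunly at 8.7 km.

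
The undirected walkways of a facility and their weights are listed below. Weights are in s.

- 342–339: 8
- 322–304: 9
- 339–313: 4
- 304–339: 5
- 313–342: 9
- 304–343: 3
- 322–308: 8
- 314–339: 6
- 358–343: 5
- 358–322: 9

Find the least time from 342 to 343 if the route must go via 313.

Shortest 342→313: 342 → 313 = 9
Best 313 to 343: 313 → 339 → 304 → 343 costing 12
Total via 313: 9 + 12 = 21 s.

21 s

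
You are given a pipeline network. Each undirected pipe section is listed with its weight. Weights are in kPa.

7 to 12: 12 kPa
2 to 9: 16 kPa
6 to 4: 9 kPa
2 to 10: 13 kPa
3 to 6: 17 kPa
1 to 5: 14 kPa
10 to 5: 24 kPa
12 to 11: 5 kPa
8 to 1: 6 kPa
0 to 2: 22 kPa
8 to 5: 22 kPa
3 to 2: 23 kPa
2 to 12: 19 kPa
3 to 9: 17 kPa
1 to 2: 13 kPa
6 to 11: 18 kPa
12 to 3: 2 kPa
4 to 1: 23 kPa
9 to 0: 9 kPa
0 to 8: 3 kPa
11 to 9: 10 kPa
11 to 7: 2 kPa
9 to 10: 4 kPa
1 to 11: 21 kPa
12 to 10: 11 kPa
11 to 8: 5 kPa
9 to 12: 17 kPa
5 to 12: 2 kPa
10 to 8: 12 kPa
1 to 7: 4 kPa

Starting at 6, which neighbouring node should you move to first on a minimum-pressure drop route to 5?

3

Candidate routes:
6–3–12–5: 17+2+2 = 21
6–11–7–12–5: 18+2+12+2 = 34
6–11–7–1–5: 18+2+4+14 = 38
6–11–12–5: 18+5+2 = 25
Cheapest is 6–3–12–5 at 21 kPa.
So from 6 the first move is to 3.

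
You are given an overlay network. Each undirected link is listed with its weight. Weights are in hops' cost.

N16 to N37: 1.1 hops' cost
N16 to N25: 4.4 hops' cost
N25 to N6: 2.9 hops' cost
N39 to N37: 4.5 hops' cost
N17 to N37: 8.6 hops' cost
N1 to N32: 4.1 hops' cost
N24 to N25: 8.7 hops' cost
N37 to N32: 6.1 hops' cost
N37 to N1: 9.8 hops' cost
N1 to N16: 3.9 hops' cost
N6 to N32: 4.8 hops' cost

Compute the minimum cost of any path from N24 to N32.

Enumerating some paths:
N24 - N25 - N16 - N37 - N32: 8.7+4.4+1.1+6.1 = 20.3
N24 - N25 - N16 - N1 - N32: 8.7+4.4+3.9+4.1 = 21.1
N24 - N25 - N6 - N32: 8.7+2.9+4.8 = 16.4
The minimum is 16.4 hops' cost via N24 - N25 - N6 - N32.

16.4 hops' cost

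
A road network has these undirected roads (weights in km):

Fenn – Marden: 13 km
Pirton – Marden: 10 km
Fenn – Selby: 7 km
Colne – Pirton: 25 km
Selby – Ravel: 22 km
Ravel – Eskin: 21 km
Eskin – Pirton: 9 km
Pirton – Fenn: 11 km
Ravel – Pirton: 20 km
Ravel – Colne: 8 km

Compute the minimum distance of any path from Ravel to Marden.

Candidate routes:
Ravel–Eskin–Pirton–Marden: 21+9+10 = 40
Ravel–Pirton–Marden: 20+10 = 30
The minimum is 30 km via Ravel–Pirton–Marden.

30 km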